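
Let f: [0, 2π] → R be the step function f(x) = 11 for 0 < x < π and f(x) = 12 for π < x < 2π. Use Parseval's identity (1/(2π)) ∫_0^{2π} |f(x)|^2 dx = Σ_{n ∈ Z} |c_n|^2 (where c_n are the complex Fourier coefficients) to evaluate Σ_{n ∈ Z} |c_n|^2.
Σ |c_n|^2 = 265/2

Parseval equates the L^2 energy of f (normalised by 1/(2π)) with the ℓ^2 sum of its Fourier coefficients: (1/(2π)) ∫_0^{2π} |f|^2 = Σ |c_n|^2.
Compute the left side: (1/(2π)) [∫_0^π 11^2 dx + ∫_π^{2π} 12^2 dx] = (1/(2π)) · (121π + 144π) = (121 + 144)/2 = 265/2.
So Σ_{n ∈ Z} |c_n|^2 = 265/2.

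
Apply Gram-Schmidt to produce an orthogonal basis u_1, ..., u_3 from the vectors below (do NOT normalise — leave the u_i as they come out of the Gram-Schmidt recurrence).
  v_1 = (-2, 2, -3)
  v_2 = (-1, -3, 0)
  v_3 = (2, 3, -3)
Orthogonal basis:
  u_1 = (-2, 2, -3)
  u_2 = (-25/17, -43/17, -12/17)
  u_3 = (27/14, -9/14, -12/7)

Apply the Gram-Schmidt recurrence
  u_1 = v_1
  u_i = v_i − Σ_{j<i} ((v_i · u_j) / (u_j · u_j)) · u_j.

Step by step this gives:
  u_1 = (-2, 2, -3)
  u_2 = (-25/17, -43/17, -12/17)
  u_3 = (27/14, -9/14, -12/7)

Orthogonality check:
  u_2 · u_1 = 0 (should be 0)
  u_3 · u_1 = 0 (should be 0)
  u_3 · u_2 = 0 (should be 0)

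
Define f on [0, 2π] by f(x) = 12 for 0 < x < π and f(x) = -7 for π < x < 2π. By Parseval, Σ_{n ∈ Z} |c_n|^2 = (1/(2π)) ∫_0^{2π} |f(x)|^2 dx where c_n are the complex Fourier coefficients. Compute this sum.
Σ |c_n|^2 = 193/2

Parseval equates the L^2 energy of f (normalised by 1/(2π)) with the ℓ^2 sum of its Fourier coefficients: (1/(2π)) ∫_0^{2π} |f|^2 = Σ |c_n|^2.
Compute the left side: (1/(2π)) [∫_0^π 12^2 dx + ∫_π^{2π} (-7)^2 dx] = (1/(2π)) · (144π + 49π) = (144 + 49)/2 = 193/2.
So Σ_{n ∈ Z} |c_n|^2 = 193/2.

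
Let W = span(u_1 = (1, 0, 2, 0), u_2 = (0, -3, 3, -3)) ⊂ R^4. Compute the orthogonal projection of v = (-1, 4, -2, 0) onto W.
proj_W(v) = (-3/11, 20/11, -26/11, 20/11)

Set up U = [u_1 | ... | u_2] ∈ R^(4×2). The projector onto W = col(U) is P = U (U^T U)^(-1) U^T.
Compute U^T U =
  [5, 6]
  [6, 27],
and U^T v = (-5, -18).
Solve U^T U · c = U^T v for the coefficients: c = (-3/11, -20/33). The projection is proj_W(v) = U c.
Check: (v - proj_W(v)) · u_1 = 0  (should be 0).
Check: (v - proj_W(v)) · u_2 = 0  (should be 0).
Result: proj_W(v) = (-3/11, 20/11, -26/11, 20/11).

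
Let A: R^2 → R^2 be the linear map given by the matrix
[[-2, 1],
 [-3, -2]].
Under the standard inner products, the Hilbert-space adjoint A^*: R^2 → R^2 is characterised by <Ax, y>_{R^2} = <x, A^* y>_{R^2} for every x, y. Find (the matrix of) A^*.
A^* = A^T =
[[-2, -3],
 [1, -2]]

For real matrices with standard dot products, the defining identity <Ax, y> = <x, A^* y> gives (Ax)^T y = x^T (A^*) y, i.e. x^T A^T y = x^T (A^*) y. Since this holds for all x, y, we must have A^* = A^T. Therefore
A^* =
[[-2, -3],
 [1, -2]].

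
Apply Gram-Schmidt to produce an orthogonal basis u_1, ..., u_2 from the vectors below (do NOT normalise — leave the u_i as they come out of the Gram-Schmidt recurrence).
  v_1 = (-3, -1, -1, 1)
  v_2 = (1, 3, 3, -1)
Orthogonal basis:
  u_1 = (-3, -1, -1, 1)
  u_2 = (-3/2, 13/6, 13/6, -1/6)

Apply the Gram-Schmidt recurrence
  u_1 = v_1
  u_i = v_i − Σ_{j<i} ((v_i · u_j) / (u_j · u_j)) · u_j.

Step by step this gives:
  u_1 = (-3, -1, -1, 1)
  u_2 = (-3/2, 13/6, 13/6, -1/6)

Orthogonality check:
  u_2 · u_1 = 0 (should be 0)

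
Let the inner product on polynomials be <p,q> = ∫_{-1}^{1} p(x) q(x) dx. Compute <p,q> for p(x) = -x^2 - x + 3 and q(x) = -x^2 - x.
<p,q> = -14/15

Expand the product: p(x)·q(x) = x^4 + 2*x^3 - 2*x^2 - 3*x.
∫_{-1}^{1} of each monomial x^k gives [2/(k+1) if k even, 0 if k odd]. Integrating term-by-term (or equivalently evaluating the antiderivative F(x) = x^5/5 + x^4/2 - 2*x^3/3 - 3*x^2/2 at the endpoints):
  F(1) − F(−1) = -22/15 − (-8/15) = -14/15.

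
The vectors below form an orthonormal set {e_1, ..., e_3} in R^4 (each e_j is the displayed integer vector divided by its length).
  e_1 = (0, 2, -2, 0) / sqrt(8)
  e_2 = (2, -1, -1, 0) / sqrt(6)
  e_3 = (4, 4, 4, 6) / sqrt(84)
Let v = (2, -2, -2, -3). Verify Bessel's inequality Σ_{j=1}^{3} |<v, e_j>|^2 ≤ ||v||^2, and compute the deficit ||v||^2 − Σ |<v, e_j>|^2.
Σ |<v, e_j>|^2 = 131/7; ||v||^2 = 21; deficit = 16/7

Write each e_j = u_j / sqrt(<u_j, u_j>) where u_j is the displayed integer vector. Then <v, e_j> = <v, u_j> / sqrt(<u_j, u_j>), so |<v, e_j>|^2 = <v, u_j>^2 / <u_j, u_j>.
Coefficients: <v, e_1> = 0/sqrt(8), <v, e_2> = 8/sqrt(6), <v, e_3> = -26/sqrt(84).
Square and sum: Σ |<v, e_j>|^2 = 131/7.
Compute ||v||^2 = v·v = 21.
Deficit = 21 − 131/7 = 16/7 ≥ 0, confirming Bessel's inequality. (The deficit equals ||v − Σ <v,e_j> e_j||^2, the squared distance from v to span{e_j}.)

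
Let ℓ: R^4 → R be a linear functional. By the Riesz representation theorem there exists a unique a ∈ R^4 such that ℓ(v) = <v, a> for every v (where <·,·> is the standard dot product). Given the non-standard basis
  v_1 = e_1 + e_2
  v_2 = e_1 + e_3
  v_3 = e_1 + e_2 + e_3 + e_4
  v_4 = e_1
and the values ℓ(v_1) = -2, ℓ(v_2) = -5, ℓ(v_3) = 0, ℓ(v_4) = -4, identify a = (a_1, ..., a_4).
a = (-4, 2, -1, 3)

Write a = (a_1, ..., a_4) in the standard basis. For each basis vector v_i, ℓ(v_i) = <v_i, a> is a linear equation in the a_j's. Collect the n equations into a matrix system V a = ℓ, where row i of V is v_i (expressed in the standard basis). Since V is invertible (lower-triangular with 1s on the diagonal, up to permutation), solve by back-substitution:
  V =
[[1, 1, 0, 0],
 [1, 0, 1, 0],
 [1, 1, 1, 1],
 [1, 0, 0, 0]]
  V a = (-2, -5, 0, -4)
Solving gives a = (-4, 2, -1, 3).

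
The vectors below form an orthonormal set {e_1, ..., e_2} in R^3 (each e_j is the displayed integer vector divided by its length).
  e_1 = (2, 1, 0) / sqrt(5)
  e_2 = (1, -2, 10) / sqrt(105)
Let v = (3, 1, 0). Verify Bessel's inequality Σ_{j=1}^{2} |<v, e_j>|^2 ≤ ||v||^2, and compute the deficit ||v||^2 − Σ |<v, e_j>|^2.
Σ |<v, e_j>|^2 = 206/21; ||v||^2 = 10; deficit = 4/21

Write each e_j = u_j / sqrt(<u_j, u_j>) where u_j is the displayed integer vector. Then <v, e_j> = <v, u_j> / sqrt(<u_j, u_j>), so |<v, e_j>|^2 = <v, u_j>^2 / <u_j, u_j>.
Coefficients: <v, e_1> = 7/sqrt(5), <v, e_2> = 1/sqrt(105).
Square and sum: Σ |<v, e_j>|^2 = 206/21.
Compute ||v||^2 = v·v = 10.
Deficit = 10 − 206/21 = 4/21 ≥ 0, confirming Bessel's inequality. (The deficit equals ||v − Σ <v,e_j> e_j||^2, the squared distance from v to span{e_j}.)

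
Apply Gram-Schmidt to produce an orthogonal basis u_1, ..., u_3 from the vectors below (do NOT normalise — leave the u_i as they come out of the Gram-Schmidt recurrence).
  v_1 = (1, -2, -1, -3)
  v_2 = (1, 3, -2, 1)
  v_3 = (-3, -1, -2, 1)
Orthogonal basis:
  u_1 = (1, -2, -1, -3)
  u_2 = (7/5, 11/5, -12/5, -1/5)
  u_3 = (-8/3, -20/21, -52/21, 4/7)

Apply the Gram-Schmidt recurrence
  u_1 = v_1
  u_i = v_i − Σ_{j<i} ((v_i · u_j) / (u_j · u_j)) · u_j.

Step by step this gives:
  u_1 = (1, -2, -1, -3)
  u_2 = (7/5, 11/5, -12/5, -1/5)
  u_3 = (-8/3, -20/21, -52/21, 4/7)

Orthogonality check:
  u_2 · u_1 = 0 (should be 0)
  u_3 · u_1 = 0 (should be 0)
  u_3 · u_2 = 0 (should be 0)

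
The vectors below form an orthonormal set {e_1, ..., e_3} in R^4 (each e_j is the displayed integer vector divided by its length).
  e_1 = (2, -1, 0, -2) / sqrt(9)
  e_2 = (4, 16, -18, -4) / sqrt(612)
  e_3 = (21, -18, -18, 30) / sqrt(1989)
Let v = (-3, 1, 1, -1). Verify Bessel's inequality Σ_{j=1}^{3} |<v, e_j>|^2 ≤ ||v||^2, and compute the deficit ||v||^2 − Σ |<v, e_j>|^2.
Σ |<v, e_j>|^2 = 147/13; ||v||^2 = 12; deficit = 9/13

Write each e_j = u_j / sqrt(<u_j, u_j>) where u_j is the displayed integer vector. Then <v, e_j> = <v, u_j> / sqrt(<u_j, u_j>), so |<v, e_j>|^2 = <v, u_j>^2 / <u_j, u_j>.
Coefficients: <v, e_1> = -5/sqrt(9), <v, e_2> = -10/sqrt(612), <v, e_3> = -129/sqrt(1989).
Square and sum: Σ |<v, e_j>|^2 = 147/13.
Compute ||v||^2 = v·v = 12.
Deficit = 12 − 147/13 = 9/13 ≥ 0, confirming Bessel's inequality. (The deficit equals ||v − Σ <v,e_j> e_j||^2, the squared distance from v to span{e_j}.)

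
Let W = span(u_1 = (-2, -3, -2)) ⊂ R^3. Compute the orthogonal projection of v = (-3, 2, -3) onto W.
proj_W(v) = (-12/17, -18/17, -12/17)

Set up U = [u_1 | ... | u_1] ∈ R^(3×1). The projector onto W = col(U) is P = U (U^T U)^(-1) U^T.
Compute U^T U =
  [17],
and U^T v = (6).
Solve U^T U · c = U^T v for the coefficients: c = (6/17). The projection is proj_W(v) = U c.
Check: (v - proj_W(v)) · u_1 = 0  (should be 0).
Result: proj_W(v) = (-12/17, -18/17, -12/17).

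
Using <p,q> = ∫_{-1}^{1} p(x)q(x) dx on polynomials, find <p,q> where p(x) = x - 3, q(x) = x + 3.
<p,q> = -52/3

Expand the product: p(x)·q(x) = x^2 - 9.
∫_{-1}^{1} of each monomial x^k gives [2/(k+1) if k even, 0 if k odd]. Integrating term-by-term (or equivalently evaluating the antiderivative F(x) = x^3/3 - 9*x at the endpoints):
  F(1) − F(−1) = -26/3 − (26/3) = -52/3.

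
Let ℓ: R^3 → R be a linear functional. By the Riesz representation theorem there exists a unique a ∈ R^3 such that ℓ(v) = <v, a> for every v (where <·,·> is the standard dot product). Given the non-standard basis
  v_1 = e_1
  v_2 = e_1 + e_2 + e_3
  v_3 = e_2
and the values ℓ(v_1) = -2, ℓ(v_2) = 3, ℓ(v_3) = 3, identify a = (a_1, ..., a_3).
a = (-2, 3, 2)

Write a = (a_1, ..., a_3) in the standard basis. For each basis vector v_i, ℓ(v_i) = <v_i, a> is a linear equation in the a_j's. Collect the n equations into a matrix system V a = ℓ, where row i of V is v_i (expressed in the standard basis). Since V is invertible (lower-triangular with 1s on the diagonal, up to permutation), solve by back-substitution:
  V =
[[1, 0, 0],
 [1, 1, 1],
 [0, 1, 0]]
  V a = (-2, 3, 3)
Solving gives a = (-2, 3, 2).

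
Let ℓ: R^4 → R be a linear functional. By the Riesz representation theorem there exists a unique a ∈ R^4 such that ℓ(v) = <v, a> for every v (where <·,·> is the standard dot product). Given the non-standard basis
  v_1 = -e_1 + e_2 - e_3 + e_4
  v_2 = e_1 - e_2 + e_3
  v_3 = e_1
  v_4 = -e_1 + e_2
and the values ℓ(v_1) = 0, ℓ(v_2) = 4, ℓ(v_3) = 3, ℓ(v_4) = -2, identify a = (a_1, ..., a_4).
a = (3, 1, 2, 4)

Write a = (a_1, ..., a_4) in the standard basis. For each basis vector v_i, ℓ(v_i) = <v_i, a> is a linear equation in the a_j's. Collect the n equations into a matrix system V a = ℓ, where row i of V is v_i (expressed in the standard basis). Since V is invertible (lower-triangular with 1s on the diagonal, up to permutation), solve by back-substitution:
  V =
[[-1, 1, -1, 1],
 [1, -1, 1, 0],
 [1, 0, 0, 0],
 [-1, 1, 0, 0]]
  V a = (0, 4, 3, -2)
Solving gives a = (3, 1, 2, 4).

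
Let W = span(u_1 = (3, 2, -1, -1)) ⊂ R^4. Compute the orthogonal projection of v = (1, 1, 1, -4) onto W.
proj_W(v) = (8/5, 16/15, -8/15, -8/15)

Set up U = [u_1 | ... | u_1] ∈ R^(4×1). The projector onto W = col(U) is P = U (U^T U)^(-1) U^T.
Compute U^T U =
  [15],
and U^T v = (8).
Solve U^T U · c = U^T v for the coefficients: c = (8/15). The projection is proj_W(v) = U c.
Check: (v - proj_W(v)) · u_1 = 0  (should be 0).
Result: proj_W(v) = (8/5, 16/15, -8/15, -8/15).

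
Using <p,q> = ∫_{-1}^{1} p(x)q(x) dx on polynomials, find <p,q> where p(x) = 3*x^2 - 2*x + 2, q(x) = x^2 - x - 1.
<p,q> = -32/15

Expand the product: p(x)·q(x) = 3*x^4 - 5*x^3 + x^2 - 2.
∫_{-1}^{1} of each monomial x^k gives [2/(k+1) if k even, 0 if k odd]. Integrating term-by-term (or equivalently evaluating the antiderivative F(x) = 3*x^5/5 - 5*x^4/4 + x^3/3 - 2*x at the endpoints):
  F(1) − F(−1) = -139/60 − (-11/60) = -32/15.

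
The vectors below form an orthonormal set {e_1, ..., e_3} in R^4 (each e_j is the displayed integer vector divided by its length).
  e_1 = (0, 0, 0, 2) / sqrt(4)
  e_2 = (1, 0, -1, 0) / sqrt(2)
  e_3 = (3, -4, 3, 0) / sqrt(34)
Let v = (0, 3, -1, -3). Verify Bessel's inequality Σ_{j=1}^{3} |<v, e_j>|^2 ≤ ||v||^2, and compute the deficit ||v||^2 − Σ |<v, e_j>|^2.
Σ |<v, e_j>|^2 = 274/17; ||v||^2 = 19; deficit = 49/17

Write each e_j = u_j / sqrt(<u_j, u_j>) where u_j is the displayed integer vector. Then <v, e_j> = <v, u_j> / sqrt(<u_j, u_j>), so |<v, e_j>|^2 = <v, u_j>^2 / <u_j, u_j>.
Coefficients: <v, e_1> = -6/sqrt(4), <v, e_2> = 1/sqrt(2), <v, e_3> = -15/sqrt(34).
Square and sum: Σ |<v, e_j>|^2 = 274/17.
Compute ||v||^2 = v·v = 19.
Deficit = 19 − 274/17 = 49/17 ≥ 0, confirming Bessel's inequality. (The deficit equals ||v − Σ <v,e_j> e_j||^2, the squared distance from v to span{e_j}.)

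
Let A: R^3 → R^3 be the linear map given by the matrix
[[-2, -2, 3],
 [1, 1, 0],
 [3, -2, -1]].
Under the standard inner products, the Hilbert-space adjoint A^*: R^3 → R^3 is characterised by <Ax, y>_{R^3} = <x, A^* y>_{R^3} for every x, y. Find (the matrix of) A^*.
A^* = A^T =
[[-2, 1, 3],
 [-2, 1, -2],
 [3, 0, -1]]

For real matrices with standard dot products, the defining identity <Ax, y> = <x, A^* y> gives (Ax)^T y = x^T (A^*) y, i.e. x^T A^T y = x^T (A^*) y. Since this holds for all x, y, we must have A^* = A^T. Therefore
A^* =
[[-2, 1, 3],
 [-2, 1, -2],
 [3, 0, -1]].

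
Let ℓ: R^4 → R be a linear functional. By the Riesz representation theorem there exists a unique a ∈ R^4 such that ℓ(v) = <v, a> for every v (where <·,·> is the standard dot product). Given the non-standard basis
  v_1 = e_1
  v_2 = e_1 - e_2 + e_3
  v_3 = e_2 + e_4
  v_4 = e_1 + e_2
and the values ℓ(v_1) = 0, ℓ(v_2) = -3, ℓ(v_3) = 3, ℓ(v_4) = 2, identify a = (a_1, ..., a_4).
a = (0, 2, -1, 1)

Write a = (a_1, ..., a_4) in the standard basis. For each basis vector v_i, ℓ(v_i) = <v_i, a> is a linear equation in the a_j's. Collect the n equations into a matrix system V a = ℓ, where row i of V is v_i (expressed in the standard basis). Since V is invertible (lower-triangular with 1s on the diagonal, up to permutation), solve by back-substitution:
  V =
[[1, 0, 0, 0],
 [1, -1, 1, 0],
 [0, 1, 0, 1],
 [1, 1, 0, 0]]
  V a = (0, -3, 3, 2)
Solving gives a = (0, 2, -1, 1).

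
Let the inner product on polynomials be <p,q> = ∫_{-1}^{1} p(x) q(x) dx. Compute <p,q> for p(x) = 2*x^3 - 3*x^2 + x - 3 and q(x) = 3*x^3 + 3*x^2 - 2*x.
<p,q> = -202/21

Expand the product: p(x)·q(x) = 6*x^6 - 3*x^5 - 10*x^4 - 11*x^2 + 6*x.
∫_{-1}^{1} of each monomial x^k gives [2/(k+1) if k even, 0 if k odd]. Integrating term-by-term (or equivalently evaluating the antiderivative F(x) = 6*x^7/7 - x^6/2 - 2*x^5 - 11*x^3/3 + 3*x^2 at the endpoints):
  F(1) − F(−1) = -97/42 − (307/42) = -202/21.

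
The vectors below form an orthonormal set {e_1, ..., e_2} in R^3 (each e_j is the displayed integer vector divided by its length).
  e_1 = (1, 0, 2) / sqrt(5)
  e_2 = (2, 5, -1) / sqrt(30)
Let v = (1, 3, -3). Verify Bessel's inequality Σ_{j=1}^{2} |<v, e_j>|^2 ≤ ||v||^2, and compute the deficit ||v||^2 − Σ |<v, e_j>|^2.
Σ |<v, e_j>|^2 = 55/3; ||v||^2 = 19; deficit = 2/3

Write each e_j = u_j / sqrt(<u_j, u_j>) where u_j is the displayed integer vector. Then <v, e_j> = <v, u_j> / sqrt(<u_j, u_j>), so |<v, e_j>|^2 = <v, u_j>^2 / <u_j, u_j>.
Coefficients: <v, e_1> = -5/sqrt(5), <v, e_2> = 20/sqrt(30).
Square and sum: Σ |<v, e_j>|^2 = 55/3.
Compute ||v||^2 = v·v = 19.
Deficit = 19 − 55/3 = 2/3 ≥ 0, confirming Bessel's inequality. (The deficit equals ||v − Σ <v,e_j> e_j||^2, the squared distance from v to span{e_j}.)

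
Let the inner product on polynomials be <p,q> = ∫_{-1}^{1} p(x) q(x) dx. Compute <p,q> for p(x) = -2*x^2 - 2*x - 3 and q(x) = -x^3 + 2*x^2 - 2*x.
<p,q> = -32/15

Expand the product: p(x)·q(x) = 2*x^5 - 2*x^4 + 3*x^3 - 2*x^2 + 6*x.
∫_{-1}^{1} of each monomial x^k gives [2/(k+1) if k even, 0 if k odd]. Integrating term-by-term (or equivalently evaluating the antiderivative F(x) = x^6/3 - 2*x^5/5 + 3*x^4/4 - 2*x^3/3 + 3*x^2 at the endpoints):
  F(1) − F(−1) = 181/60 − (103/20) = -32/15.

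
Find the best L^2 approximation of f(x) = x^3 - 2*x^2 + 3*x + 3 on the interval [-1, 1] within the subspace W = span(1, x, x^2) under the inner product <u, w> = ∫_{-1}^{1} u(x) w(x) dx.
g(x) = -2*x^2 + 18*x/5 + 3

The best approximation g ∈ W is the orthogonal projection of f onto W. Writing g = a_0 + a_1 x + a_2 x^2, the coefficients solve the normal equations G · a = b where
  G_{ij} = <φ_i, φ_j> and b_i = <f, φ_i>, with φ_0 = 1, φ_1 = x, φ_2 = x^2.
G =
  [2, 0, 2/3]
  [0, 2/3, 0]
  [2/3, 0, 2/5],
b = (14/3, 12/5, 6/5).
Solving gives a_0 = 3, a_1 = 18/5, a_2 = -2, so
  g(x) = -2*x^2 + 18*x/5 + 3.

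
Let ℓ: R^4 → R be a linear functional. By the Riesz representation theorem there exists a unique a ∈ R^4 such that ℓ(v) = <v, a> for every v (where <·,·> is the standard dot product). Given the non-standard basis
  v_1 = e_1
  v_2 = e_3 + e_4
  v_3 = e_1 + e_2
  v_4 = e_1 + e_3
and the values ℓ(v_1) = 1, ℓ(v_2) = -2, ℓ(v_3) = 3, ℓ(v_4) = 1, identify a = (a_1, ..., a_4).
a = (1, 2, 0, -2)

Write a = (a_1, ..., a_4) in the standard basis. For each basis vector v_i, ℓ(v_i) = <v_i, a> is a linear equation in the a_j's. Collect the n equations into a matrix system V a = ℓ, where row i of V is v_i (expressed in the standard basis). Since V is invertible (lower-triangular with 1s on the diagonal, up to permutation), solve by back-substitution:
  V =
[[1, 0, 0, 0],
 [0, 0, 1, 1],
 [1, 1, 0, 0],
 [1, 0, 1, 0]]
  V a = (1, -2, 3, 1)
Solving gives a = (1, 2, 0, -2).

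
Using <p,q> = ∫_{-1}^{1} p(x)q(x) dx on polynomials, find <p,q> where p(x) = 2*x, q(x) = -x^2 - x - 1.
<p,q> = -4/3

Expand the product: p(x)·q(x) = -2*x^3 - 2*x^2 - 2*x.
∫_{-1}^{1} of each monomial x^k gives [2/(k+1) if k even, 0 if k odd]. Integrating term-by-term (or equivalently evaluating the antiderivative F(x) = -x^4/2 - 2*x^3/3 - x^2 at the endpoints):
  F(1) − F(−1) = -13/6 − (-5/6) = -4/3.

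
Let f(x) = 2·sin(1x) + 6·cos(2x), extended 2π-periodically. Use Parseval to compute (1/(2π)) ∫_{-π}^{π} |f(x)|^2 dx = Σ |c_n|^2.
Σ |c_n|^2 = 20

Expand |f|^2 and use orthogonality of {sin(nx), cos(mx)} on [-π, π]:
  ∫_{-π}^{π} sin(nx)^2 dx = π, ∫ cos(mx)^2 dx = π, and cross terms integrate to 0.
So ∫_{-π}^{π} f(x)^2 dx = 2^2 · π + 6^2 · π = (4 + 36)π.
Divide by 2π: (4 + 36)/2 = 20.
By Parseval, this equals Σ |c_n|^2.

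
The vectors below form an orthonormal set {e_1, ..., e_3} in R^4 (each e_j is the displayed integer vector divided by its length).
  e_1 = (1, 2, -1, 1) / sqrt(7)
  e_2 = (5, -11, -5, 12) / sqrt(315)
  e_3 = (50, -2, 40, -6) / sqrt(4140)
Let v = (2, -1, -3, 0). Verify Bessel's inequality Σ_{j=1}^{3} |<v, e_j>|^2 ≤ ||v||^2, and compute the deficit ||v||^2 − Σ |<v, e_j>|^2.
Σ |<v, e_j>|^2 = 126/23; ||v||^2 = 14; deficit = 196/23

Write each e_j = u_j / sqrt(<u_j, u_j>) where u_j is the displayed integer vector. Then <v, e_j> = <v, u_j> / sqrt(<u_j, u_j>), so |<v, e_j>|^2 = <v, u_j>^2 / <u_j, u_j>.
Coefficients: <v, e_1> = 3/sqrt(7), <v, e_2> = 36/sqrt(315), <v, e_3> = -18/sqrt(4140).
Square and sum: Σ |<v, e_j>|^2 = 126/23.
Compute ||v||^2 = v·v = 14.
Deficit = 14 − 126/23 = 196/23 ≥ 0, confirming Bessel's inequality. (The deficit equals ||v − Σ <v,e_j> e_j||^2, the squared distance from v to span{e_j}.)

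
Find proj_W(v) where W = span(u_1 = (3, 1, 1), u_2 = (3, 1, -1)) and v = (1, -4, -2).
proj_W(v) = (-3/10, -1/10, -2)

Set up U = [u_1 | ... | u_2] ∈ R^(3×2). The projector onto W = col(U) is P = U (U^T U)^(-1) U^T.
Compute U^T U =
  [11, 9]
  [9, 11],
and U^T v = (-3, 1).
Solve U^T U · c = U^T v for the coefficients: c = (-21/20, 19/20). The projection is proj_W(v) = U c.
Check: (v - proj_W(v)) · u_1 = 0  (should be 0).
Check: (v - proj_W(v)) · u_2 = 0  (should be 0).
Result: proj_W(v) = (-3/10, -1/10, -2).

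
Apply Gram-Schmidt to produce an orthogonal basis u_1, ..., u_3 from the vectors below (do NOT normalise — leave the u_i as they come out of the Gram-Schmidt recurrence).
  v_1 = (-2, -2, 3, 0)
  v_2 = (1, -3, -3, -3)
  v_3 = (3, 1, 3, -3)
Orthogonal basis:
  u_1 = (-2, -2, 3, 0)
  u_2 = (7/17, -61/17, -36/17, -3)
  u_3 = (1404/451, 522/451, 1284/451, -1338/451)

Apply the Gram-Schmidt recurrence
  u_1 = v_1
  u_i = v_i − Σ_{j<i} ((v_i · u_j) / (u_j · u_j)) · u_j.

Step by step this gives:
  u_1 = (-2, -2, 3, 0)
  u_2 = (7/17, -61/17, -36/17, -3)
  u_3 = (1404/451, 522/451, 1284/451, -1338/451)

Orthogonality check:
  u_2 · u_1 = 0 (should be 0)
  u_3 · u_1 = 0 (should be 0)
  u_3 · u_2 = 0 (should be 0)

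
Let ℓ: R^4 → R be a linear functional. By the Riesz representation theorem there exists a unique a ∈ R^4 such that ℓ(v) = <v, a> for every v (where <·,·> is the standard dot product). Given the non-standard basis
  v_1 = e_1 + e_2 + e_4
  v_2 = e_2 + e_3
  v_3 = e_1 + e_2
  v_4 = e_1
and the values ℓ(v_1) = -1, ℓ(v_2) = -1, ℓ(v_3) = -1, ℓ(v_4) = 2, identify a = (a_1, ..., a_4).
a = (2, -3, 2, 0)

Write a = (a_1, ..., a_4) in the standard basis. For each basis vector v_i, ℓ(v_i) = <v_i, a> is a linear equation in the a_j's. Collect the n equations into a matrix system V a = ℓ, where row i of V is v_i (expressed in the standard basis). Since V is invertible (lower-triangular with 1s on the diagonal, up to permutation), solve by back-substitution:
  V =
[[1, 1, 0, 1],
 [0, 1, 1, 0],
 [1, 1, 0, 0],
 [1, 0, 0, 0]]
  V a = (-1, -1, -1, 2)
Solving gives a = (2, -3, 2, 0).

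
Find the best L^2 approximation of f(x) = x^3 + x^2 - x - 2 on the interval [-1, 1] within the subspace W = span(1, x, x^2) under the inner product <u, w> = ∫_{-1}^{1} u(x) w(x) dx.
g(x) = x^2 - 2*x/5 - 2

The best approximation g ∈ W is the orthogonal projection of f onto W. Writing g = a_0 + a_1 x + a_2 x^2, the coefficients solve the normal equations G · a = b where
  G_{ij} = <φ_i, φ_j> and b_i = <f, φ_i>, with φ_0 = 1, φ_1 = x, φ_2 = x^2.
G =
  [2, 0, 2/3]
  [0, 2/3, 0]
  [2/3, 0, 2/5],
b = (-10/3, -4/15, -14/15).
Solving gives a_0 = -2, a_1 = -2/5, a_2 = 1, so
  g(x) = x^2 - 2*x/5 - 2.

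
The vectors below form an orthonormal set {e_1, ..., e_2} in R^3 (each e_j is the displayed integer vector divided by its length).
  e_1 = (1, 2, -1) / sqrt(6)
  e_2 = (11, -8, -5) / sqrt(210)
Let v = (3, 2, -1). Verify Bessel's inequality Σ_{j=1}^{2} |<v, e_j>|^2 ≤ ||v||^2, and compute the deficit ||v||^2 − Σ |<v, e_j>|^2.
Σ |<v, e_j>|^2 = 454/35; ||v||^2 = 14; deficit = 36/35

Write each e_j = u_j / sqrt(<u_j, u_j>) where u_j is the displayed integer vector. Then <v, e_j> = <v, u_j> / sqrt(<u_j, u_j>), so |<v, e_j>|^2 = <v, u_j>^2 / <u_j, u_j>.
Coefficients: <v, e_1> = 8/sqrt(6), <v, e_2> = 22/sqrt(210).
Square and sum: Σ |<v, e_j>|^2 = 454/35.
Compute ||v||^2 = v·v = 14.
Deficit = 14 − 454/35 = 36/35 ≥ 0, confirming Bessel's inequality. (The deficit equals ||v − Σ <v,e_j> e_j||^2, the squared distance from v to span{e_j}.)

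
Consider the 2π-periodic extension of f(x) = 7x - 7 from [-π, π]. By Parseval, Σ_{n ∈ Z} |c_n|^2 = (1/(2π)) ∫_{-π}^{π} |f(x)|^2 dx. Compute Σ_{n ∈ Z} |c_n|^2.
Σ |c_n|^2 = 49π^2/3 + 49

Expand and integrate term by term over [-π, π]:
  ∫ (7x)^2 dx = 49·(2π^3/3); ∫ 2·7·(-7)·x dx = 0 (odd integrand); ∫ (-7)^2 dx = 49·2π.
So (1/(2π)) ∫_{-π}^{π} (7x - 7)^2 dx = 49π^2/3 + 49 = 49π^2/3 + 49.
Parseval ⇒ Σ |c_n|^2 = 49π^2/3 + 49.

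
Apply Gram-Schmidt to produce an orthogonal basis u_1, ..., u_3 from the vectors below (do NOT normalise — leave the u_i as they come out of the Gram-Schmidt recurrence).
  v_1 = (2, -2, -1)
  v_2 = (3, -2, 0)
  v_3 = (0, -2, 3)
Orthogonal basis:
  u_1 = (2, -2, -1)
  u_2 = (7/9, 2/9, 10/9)
  u_3 = (-24/17, -36/17, 24/17)

Apply the Gram-Schmidt recurrence
  u_1 = v_1
  u_i = v_i − Σ_{j<i} ((v_i · u_j) / (u_j · u_j)) · u_j.

Step by step this gives:
  u_1 = (2, -2, -1)
  u_2 = (7/9, 2/9, 10/9)
  u_3 = (-24/17, -36/17, 24/17)

Orthogonality check:
  u_2 · u_1 = 0 (should be 0)
  u_3 · u_1 = 0 (should be 0)
  u_3 · u_2 = 0 (should be 0)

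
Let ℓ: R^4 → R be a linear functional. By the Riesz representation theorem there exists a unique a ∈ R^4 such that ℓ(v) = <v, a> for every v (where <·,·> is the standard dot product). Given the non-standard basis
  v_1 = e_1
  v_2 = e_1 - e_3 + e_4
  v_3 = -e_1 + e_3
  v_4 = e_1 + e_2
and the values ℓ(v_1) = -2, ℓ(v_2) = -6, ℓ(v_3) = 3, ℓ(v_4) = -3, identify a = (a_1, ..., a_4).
a = (-2, -1, 1, -3)

Write a = (a_1, ..., a_4) in the standard basis. For each basis vector v_i, ℓ(v_i) = <v_i, a> is a linear equation in the a_j's. Collect the n equations into a matrix system V a = ℓ, where row i of V is v_i (expressed in the standard basis). Since V is invertible (lower-triangular with 1s on the diagonal, up to permutation), solve by back-substitution:
  V =
[[1, 0, 0, 0],
 [1, 0, -1, 1],
 [-1, 0, 1, 0],
 [1, 1, 0, 0]]
  V a = (-2, -6, 3, -3)
Solving gives a = (-2, -1, 1, -3).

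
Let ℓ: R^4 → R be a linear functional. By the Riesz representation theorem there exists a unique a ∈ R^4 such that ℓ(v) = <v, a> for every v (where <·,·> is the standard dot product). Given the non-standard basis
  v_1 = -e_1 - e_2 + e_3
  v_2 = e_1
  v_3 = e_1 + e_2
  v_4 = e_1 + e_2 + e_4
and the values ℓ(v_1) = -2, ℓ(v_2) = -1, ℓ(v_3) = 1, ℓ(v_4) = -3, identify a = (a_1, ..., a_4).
a = (-1, 2, -1, -4)

Write a = (a_1, ..., a_4) in the standard basis. For each basis vector v_i, ℓ(v_i) = <v_i, a> is a linear equation in the a_j's. Collect the n equations into a matrix system V a = ℓ, where row i of V is v_i (expressed in the standard basis). Since V is invertible (lower-triangular with 1s on the diagonal, up to permutation), solve by back-substitution:
  V =
[[-1, -1, 1, 0],
 [1, 0, 0, 0],
 [1, 1, 0, 0],
 [1, 1, 0, 1]]
  V a = (-2, -1, 1, -3)
Solving gives a = (-1, 2, -1, -4).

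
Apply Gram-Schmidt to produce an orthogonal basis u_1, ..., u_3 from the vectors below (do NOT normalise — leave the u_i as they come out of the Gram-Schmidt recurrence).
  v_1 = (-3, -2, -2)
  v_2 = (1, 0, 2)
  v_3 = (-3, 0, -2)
Orthogonal basis:
  u_1 = (-3, -2, -2)
  u_2 = (-4/17, -14/17, 20/17)
  u_3 = (-8/9, 8/9, 4/9)

Apply the Gram-Schmidt recurrence
  u_1 = v_1
  u_i = v_i − Σ_{j<i} ((v_i · u_j) / (u_j · u_j)) · u_j.

Step by step this gives:
  u_1 = (-3, -2, -2)
  u_2 = (-4/17, -14/17, 20/17)
  u_3 = (-8/9, 8/9, 4/9)

Orthogonality check:
  u_2 · u_1 = 0 (should be 0)
  u_3 · u_1 = 0 (should be 0)
  u_3 · u_2 = 0 (should be 0)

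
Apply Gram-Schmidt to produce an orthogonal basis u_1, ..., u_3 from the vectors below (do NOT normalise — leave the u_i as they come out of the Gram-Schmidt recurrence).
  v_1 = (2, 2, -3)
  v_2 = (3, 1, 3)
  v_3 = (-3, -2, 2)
Orthogonal basis:
  u_1 = (2, 2, -3)
  u_2 = (53/17, 19/17, 48/17)
  u_3 = (-45/322, 75/322, 10/161)

Apply the Gram-Schmidt recurrence
  u_1 = v_1
  u_i = v_i − Σ_{j<i} ((v_i · u_j) / (u_j · u_j)) · u_j.

Step by step this gives:
  u_1 = (2, 2, -3)
  u_2 = (53/17, 19/17, 48/17)
  u_3 = (-45/322, 75/322, 10/161)

Orthogonality check:
  u_2 · u_1 = 0 (should be 0)
  u_3 · u_1 = 0 (should be 0)
  u_3 · u_2 = 0 (should be 0)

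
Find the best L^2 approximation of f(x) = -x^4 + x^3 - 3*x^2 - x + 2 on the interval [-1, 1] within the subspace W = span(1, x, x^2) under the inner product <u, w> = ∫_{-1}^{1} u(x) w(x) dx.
g(x) = -27*x^2/7 - 2*x/5 + 73/35

The best approximation g ∈ W is the orthogonal projection of f onto W. Writing g = a_0 + a_1 x + a_2 x^2, the coefficients solve the normal equations G · a = b where
  G_{ij} = <φ_i, φ_j> and b_i = <f, φ_i>, with φ_0 = 1, φ_1 = x, φ_2 = x^2.
G =
  [2, 0, 2/3]
  [0, 2/3, 0]
  [2/3, 0, 2/5],
b = (8/5, -4/15, -16/105).
Solving gives a_0 = 73/35, a_1 = -2/5, a_2 = -27/7, so
  g(x) = -27*x^2/7 - 2*x/5 + 73/35.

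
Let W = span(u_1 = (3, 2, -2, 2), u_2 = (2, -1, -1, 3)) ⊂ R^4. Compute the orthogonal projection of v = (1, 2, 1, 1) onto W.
proj_W(v) = (53/57, 68/57, -40/57, 4/19)

Set up U = [u_1 | ... | u_2] ∈ R^(4×2). The projector onto W = col(U) is P = U (U^T U)^(-1) U^T.
Compute U^T U =
  [21, 12]
  [12, 15],
and U^T v = (7, 2).
Solve U^T U · c = U^T v for the coefficients: c = (9/19, -14/57). The projection is proj_W(v) = U c.
Check: (v - proj_W(v)) · u_1 = 0  (should be 0).
Check: (v - proj_W(v)) · u_2 = 0  (should be 0).
Result: proj_W(v) = (53/57, 68/57, -40/57, 4/19).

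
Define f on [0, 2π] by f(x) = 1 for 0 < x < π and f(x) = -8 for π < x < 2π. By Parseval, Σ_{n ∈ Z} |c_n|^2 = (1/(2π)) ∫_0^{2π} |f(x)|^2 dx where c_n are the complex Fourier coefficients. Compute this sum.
Σ |c_n|^2 = 65/2

Parseval equates the L^2 energy of f (normalised by 1/(2π)) with the ℓ^2 sum of its Fourier coefficients: (1/(2π)) ∫_0^{2π} |f|^2 = Σ |c_n|^2.
Compute the left side: (1/(2π)) [∫_0^π 1^2 dx + ∫_π^{2π} (-8)^2 dx] = (1/(2π)) · (1π + 64π) = (1 + 64)/2 = 65/2.
So Σ_{n ∈ Z} |c_n|^2 = 65/2.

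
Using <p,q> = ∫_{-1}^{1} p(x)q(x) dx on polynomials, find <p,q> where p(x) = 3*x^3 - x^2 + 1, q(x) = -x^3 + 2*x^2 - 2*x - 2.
<p,q> = -566/105

Expand the product: p(x)·q(x) = -3*x^6 + 7*x^5 - 8*x^4 - 5*x^3 + 4*x^2 - 2*x - 2.
∫_{-1}^{1} of each monomial x^k gives [2/(k+1) if k even, 0 if k odd]. Integrating term-by-term (or equivalently evaluating the antiderivative F(x) = -3*x^7/7 + 7*x^6/6 - 8*x^5/5 - 5*x^4/4 + 4*x^3/3 - x^2 - 2*x at the endpoints):
  F(1) − F(−1) = -529/140 − (677/420) = -566/105.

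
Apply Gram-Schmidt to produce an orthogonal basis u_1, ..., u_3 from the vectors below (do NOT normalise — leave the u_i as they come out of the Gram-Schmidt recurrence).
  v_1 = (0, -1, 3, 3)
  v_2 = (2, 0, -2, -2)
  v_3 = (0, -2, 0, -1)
Orthogonal basis:
  u_1 = (0, -1, 3, 3)
  u_2 = (2, -12/19, -2/19, -2/19)
  u_3 = (-13/21, -13/7, 4/21, -17/21)

Apply the Gram-Schmidt recurrence
  u_1 = v_1
  u_i = v_i − Σ_{j<i} ((v_i · u_j) / (u_j · u_j)) · u_j.

Step by step this gives:
  u_1 = (0, -1, 3, 3)
  u_2 = (2, -12/19, -2/19, -2/19)
  u_3 = (-13/21, -13/7, 4/21, -17/21)

Orthogonality check:
  u_2 · u_1 = 0 (should be 0)
  u_3 · u_1 = 0 (should be 0)
  u_3 · u_2 = 0 (should be 0)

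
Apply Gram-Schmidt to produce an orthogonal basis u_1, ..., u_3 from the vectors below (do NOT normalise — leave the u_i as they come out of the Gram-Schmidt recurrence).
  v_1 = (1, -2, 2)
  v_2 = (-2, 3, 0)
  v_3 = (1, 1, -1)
Orthogonal basis:
  u_1 = (1, -2, 2)
  u_2 = (-10/9, 11/9, 16/9)
  u_3 = (54/53, 36/53, 9/53)

Apply the Gram-Schmidt recurrence
  u_1 = v_1
  u_i = v_i − Σ_{j<i} ((v_i · u_j) / (u_j · u_j)) · u_j.

Step by step this gives:
  u_1 = (1, -2, 2)
  u_2 = (-10/9, 11/9, 16/9)
  u_3 = (54/53, 36/53, 9/53)

Orthogonality check:
  u_2 · u_1 = 0 (should be 0)
  u_3 · u_1 = 0 (should be 0)
  u_3 · u_2 = 0 (should be 0)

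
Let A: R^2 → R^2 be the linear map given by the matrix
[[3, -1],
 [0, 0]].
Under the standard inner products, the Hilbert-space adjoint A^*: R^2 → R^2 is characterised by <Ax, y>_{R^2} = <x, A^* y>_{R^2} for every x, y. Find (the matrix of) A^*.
A^* = A^T =
[[3, 0],
 [-1, 0]]

For real matrices with standard dot products, the defining identity <Ax, y> = <x, A^* y> gives (Ax)^T y = x^T (A^*) y, i.e. x^T A^T y = x^T (A^*) y. Since this holds for all x, y, we must have A^* = A^T. Therefore
A^* =
[[3, 0],
 [-1, 0]].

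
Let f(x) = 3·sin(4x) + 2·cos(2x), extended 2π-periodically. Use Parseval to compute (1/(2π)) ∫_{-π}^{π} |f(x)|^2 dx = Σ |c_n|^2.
Σ |c_n|^2 = 13/2

Expand |f|^2 and use orthogonality of {sin(nx), cos(mx)} on [-π, π]:
  ∫_{-π}^{π} sin(nx)^2 dx = π, ∫ cos(mx)^2 dx = π, and cross terms integrate to 0.
So ∫_{-π}^{π} f(x)^2 dx = 3^2 · π + 2^2 · π = (9 + 4)π.
Divide by 2π: (9 + 4)/2 = 13/2.
By Parseval, this equals Σ |c_n|^2.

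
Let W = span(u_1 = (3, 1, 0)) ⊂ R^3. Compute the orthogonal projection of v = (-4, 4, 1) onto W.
proj_W(v) = (-12/5, -4/5, 0)

Set up U = [u_1 | ... | u_1] ∈ R^(3×1). The projector onto W = col(U) is P = U (U^T U)^(-1) U^T.
Compute U^T U =
  [10],
and U^T v = (-8).
Solve U^T U · c = U^T v for the coefficients: c = (-4/5). The projection is proj_W(v) = U c.
Check: (v - proj_W(v)) · u_1 = 0  (should be 0).
Result: proj_W(v) = (-12/5, -4/5, 0).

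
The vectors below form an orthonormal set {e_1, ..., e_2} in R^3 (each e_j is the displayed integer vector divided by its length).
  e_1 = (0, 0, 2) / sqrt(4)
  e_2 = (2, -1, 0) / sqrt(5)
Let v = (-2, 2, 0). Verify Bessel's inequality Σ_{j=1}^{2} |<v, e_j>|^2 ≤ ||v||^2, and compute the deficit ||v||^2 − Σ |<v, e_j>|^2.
Σ |<v, e_j>|^2 = 36/5; ||v||^2 = 8; deficit = 4/5

Write each e_j = u_j / sqrt(<u_j, u_j>) where u_j is the displayed integer vector. Then <v, e_j> = <v, u_j> / sqrt(<u_j, u_j>), so |<v, e_j>|^2 = <v, u_j>^2 / <u_j, u_j>.
Coefficients: <v, e_1> = 0/sqrt(4), <v, e_2> = -6/sqrt(5).
Square and sum: Σ |<v, e_j>|^2 = 36/5.
Compute ||v||^2 = v·v = 8.
Deficit = 8 − 36/5 = 4/5 ≥ 0, confirming Bessel's inequality. (The deficit equals ||v − Σ <v,e_j> e_j||^2, the squared distance from v to span{e_j}.)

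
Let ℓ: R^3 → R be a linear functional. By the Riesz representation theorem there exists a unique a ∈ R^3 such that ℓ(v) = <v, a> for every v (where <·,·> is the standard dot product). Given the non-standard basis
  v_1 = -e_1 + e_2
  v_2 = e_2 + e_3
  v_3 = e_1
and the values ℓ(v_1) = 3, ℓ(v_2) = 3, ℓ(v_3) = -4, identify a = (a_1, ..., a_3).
a = (-4, -1, 4)

Write a = (a_1, ..., a_3) in the standard basis. For each basis vector v_i, ℓ(v_i) = <v_i, a> is a linear equation in the a_j's. Collect the n equations into a matrix system V a = ℓ, where row i of V is v_i (expressed in the standard basis). Since V is invertible (lower-triangular with 1s on the diagonal, up to permutation), solve by back-substitution:
  V =
[[-1, 1, 0],
 [0, 1, 1],
 [1, 0, 0]]
  V a = (3, 3, -4)
Solving gives a = (-4, -1, 4).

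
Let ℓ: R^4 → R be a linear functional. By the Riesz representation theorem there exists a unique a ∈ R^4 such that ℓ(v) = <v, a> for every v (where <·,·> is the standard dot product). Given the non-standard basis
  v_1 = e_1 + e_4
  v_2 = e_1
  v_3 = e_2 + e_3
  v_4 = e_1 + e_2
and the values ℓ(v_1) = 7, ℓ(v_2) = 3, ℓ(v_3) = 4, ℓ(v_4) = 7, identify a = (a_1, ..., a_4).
a = (3, 4, 0, 4)

Write a = (a_1, ..., a_4) in the standard basis. For each basis vector v_i, ℓ(v_i) = <v_i, a> is a linear equation in the a_j's. Collect the n equations into a matrix system V a = ℓ, where row i of V is v_i (expressed in the standard basis). Since V is invertible (lower-triangular with 1s on the diagonal, up to permutation), solve by back-substitution:
  V =
[[1, 0, 0, 1],
 [1, 0, 0, 0],
 [0, 1, 1, 0],
 [1, 1, 0, 0]]
  V a = (7, 3, 4, 7)
Solving gives a = (3, 4, 0, 4).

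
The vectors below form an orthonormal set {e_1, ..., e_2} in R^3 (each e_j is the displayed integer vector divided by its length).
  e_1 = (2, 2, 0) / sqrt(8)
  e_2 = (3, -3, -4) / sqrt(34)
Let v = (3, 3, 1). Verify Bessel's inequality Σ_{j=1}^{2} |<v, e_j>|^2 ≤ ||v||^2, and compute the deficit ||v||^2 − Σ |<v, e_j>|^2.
Σ |<v, e_j>|^2 = 314/17; ||v||^2 = 19; deficit = 9/17

Write each e_j = u_j / sqrt(<u_j, u_j>) where u_j is the displayed integer vector. Then <v, e_j> = <v, u_j> / sqrt(<u_j, u_j>), so |<v, e_j>|^2 = <v, u_j>^2 / <u_j, u_j>.
Coefficients: <v, e_1> = 12/sqrt(8), <v, e_2> = -4/sqrt(34).
Square and sum: Σ |<v, e_j>|^2 = 314/17.
Compute ||v||^2 = v·v = 19.
Deficit = 19 − 314/17 = 9/17 ≥ 0, confirming Bessel's inequality. (The deficit equals ||v − Σ <v,e_j> e_j||^2, the squared distance from v to span{e_j}.)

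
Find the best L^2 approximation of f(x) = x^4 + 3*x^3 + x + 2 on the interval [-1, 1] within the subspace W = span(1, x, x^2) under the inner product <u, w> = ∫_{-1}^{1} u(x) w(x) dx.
g(x) = 6*x^2/7 + 14*x/5 + 67/35

The best approximation g ∈ W is the orthogonal projection of f onto W. Writing g = a_0 + a_1 x + a_2 x^2, the coefficients solve the normal equations G · a = b where
  G_{ij} = <φ_i, φ_j> and b_i = <f, φ_i>, with φ_0 = 1, φ_1 = x, φ_2 = x^2.
G =
  [2, 0, 2/3]
  [0, 2/3, 0]
  [2/3, 0, 2/5],
b = (22/5, 28/15, 34/21).
Solving gives a_0 = 67/35, a_1 = 14/5, a_2 = 6/7, so
  g(x) = 6*x^2/7 + 14*x/5 + 67/35.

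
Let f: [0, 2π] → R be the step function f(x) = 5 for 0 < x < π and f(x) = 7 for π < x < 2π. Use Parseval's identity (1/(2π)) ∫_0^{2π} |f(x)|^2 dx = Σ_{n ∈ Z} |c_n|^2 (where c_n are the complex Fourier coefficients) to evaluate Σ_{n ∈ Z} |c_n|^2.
Σ |c_n|^2 = 37

Parseval equates the L^2 energy of f (normalised by 1/(2π)) with the ℓ^2 sum of its Fourier coefficients: (1/(2π)) ∫_0^{2π} |f|^2 = Σ |c_n|^2.
Compute the left side: (1/(2π)) [∫_0^π 5^2 dx + ∫_π^{2π} 7^2 dx] = (1/(2π)) · (25π + 49π) = (25 + 49)/2 = 37.
So Σ_{n ∈ Z} |c_n|^2 = 37.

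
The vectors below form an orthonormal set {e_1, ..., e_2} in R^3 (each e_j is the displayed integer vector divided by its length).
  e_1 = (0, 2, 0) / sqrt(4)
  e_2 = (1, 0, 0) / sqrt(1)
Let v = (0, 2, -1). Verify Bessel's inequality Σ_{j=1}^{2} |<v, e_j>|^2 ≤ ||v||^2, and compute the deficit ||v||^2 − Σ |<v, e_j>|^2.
Σ |<v, e_j>|^2 = 4; ||v||^2 = 5; deficit = 1

Write each e_j = u_j / sqrt(<u_j, u_j>) where u_j is the displayed integer vector. Then <v, e_j> = <v, u_j> / sqrt(<u_j, u_j>), so |<v, e_j>|^2 = <v, u_j>^2 / <u_j, u_j>.
Coefficients: <v, e_1> = 4/sqrt(4), <v, e_2> = 0/sqrt(1).
Square and sum: Σ |<v, e_j>|^2 = 4.
Compute ||v||^2 = v·v = 5.
Deficit = 5 − 4 = 1 ≥ 0, confirming Bessel's inequality. (The deficit equals ||v − Σ <v,e_j> e_j||^2, the squared distance from v to span{e_j}.)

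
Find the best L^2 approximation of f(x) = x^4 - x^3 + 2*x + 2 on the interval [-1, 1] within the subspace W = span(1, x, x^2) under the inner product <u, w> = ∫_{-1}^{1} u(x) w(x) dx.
g(x) = 6*x^2/7 + 7*x/5 + 67/35

The best approximation g ∈ W is the orthogonal projection of f onto W. Writing g = a_0 + a_1 x + a_2 x^2, the coefficients solve the normal equations G · a = b where
  G_{ij} = <φ_i, φ_j> and b_i = <f, φ_i>, with φ_0 = 1, φ_1 = x, φ_2 = x^2.
G =
  [2, 0, 2/3]
  [0, 2/3, 0]
  [2/3, 0, 2/5],
b = (22/5, 14/15, 34/21).
Solving gives a_0 = 67/35, a_1 = 7/5, a_2 = 6/7, so
  g(x) = 6*x^2/7 + 7*x/5 + 67/35.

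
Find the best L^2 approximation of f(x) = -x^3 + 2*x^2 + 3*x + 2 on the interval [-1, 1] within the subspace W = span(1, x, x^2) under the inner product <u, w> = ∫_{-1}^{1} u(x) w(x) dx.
g(x) = 2*x^2 + 12*x/5 + 2

The best approximation g ∈ W is the orthogonal projection of f onto W. Writing g = a_0 + a_1 x + a_2 x^2, the coefficients solve the normal equations G · a = b where
  G_{ij} = <φ_i, φ_j> and b_i = <f, φ_i>, with φ_0 = 1, φ_1 = x, φ_2 = x^2.
G =
  [2, 0, 2/3]
  [0, 2/3, 0]
  [2/3, 0, 2/5],
b = (16/3, 8/5, 32/15).
Solving gives a_0 = 2, a_1 = 12/5, a_2 = 2, so
  g(x) = 2*x^2 + 12*x/5 + 2.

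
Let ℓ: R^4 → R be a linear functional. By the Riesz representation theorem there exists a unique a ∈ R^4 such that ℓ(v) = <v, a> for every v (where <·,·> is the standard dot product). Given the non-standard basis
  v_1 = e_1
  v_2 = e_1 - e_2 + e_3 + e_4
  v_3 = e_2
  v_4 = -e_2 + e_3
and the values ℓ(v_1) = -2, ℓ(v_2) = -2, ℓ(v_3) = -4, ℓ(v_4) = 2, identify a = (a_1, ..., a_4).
a = (-2, -4, -2, -2)

Write a = (a_1, ..., a_4) in the standard basis. For each basis vector v_i, ℓ(v_i) = <v_i, a> is a linear equation in the a_j's. Collect the n equations into a matrix system V a = ℓ, where row i of V is v_i (expressed in the standard basis). Since V is invertible (lower-triangular with 1s on the diagonal, up to permutation), solve by back-substitution:
  V =
[[1, 0, 0, 0],
 [1, -1, 1, 1],
 [0, 1, 0, 0],
 [0, -1, 1, 0]]
  V a = (-2, -2, -4, 2)
Solving gives a = (-2, -4, -2, -2).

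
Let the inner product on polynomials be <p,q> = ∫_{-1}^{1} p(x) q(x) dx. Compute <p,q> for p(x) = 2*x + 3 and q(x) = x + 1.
<p,q> = 22/3

Expand the product: p(x)·q(x) = 2*x^2 + 5*x + 3.
∫_{-1}^{1} of each monomial x^k gives [2/(k+1) if k even, 0 if k odd]. Integrating term-by-term (or equivalently evaluating the antiderivative F(x) = 2*x^3/3 + 5*x^2/2 + 3*x at the endpoints):
  F(1) − F(−1) = 37/6 − (-7/6) = 22/3.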